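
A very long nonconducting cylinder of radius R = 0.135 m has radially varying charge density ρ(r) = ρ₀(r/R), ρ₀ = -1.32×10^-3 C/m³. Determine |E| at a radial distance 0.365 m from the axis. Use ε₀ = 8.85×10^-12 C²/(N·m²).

Coaxial Gaussian cylinder, radius r = 0.365 m, length L (r > R, full charge per length enclosed).
λ_enc = 2π ∫₀^R ρ₀(r'/R)^1 r' dr' = 2πρ₀R²/3 = -5.038×10^-5 C/m.
By Gauss's law (flux through the curved wall only), E·2πrL = λ_enc L/ε₀.
E = |λ_enc|/(2πε₀r) = (5.038×10^-5)/(2π·8.85×10^-12·0.365) = 2.48e6 N/C.

E ≈ 2.48×10^6 V/m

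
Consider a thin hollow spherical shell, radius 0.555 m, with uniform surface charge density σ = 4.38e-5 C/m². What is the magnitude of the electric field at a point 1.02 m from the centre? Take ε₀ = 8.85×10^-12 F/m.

Use a concentric Gaussian sphere at r = 1.02 m (r > 0.555 m).
The entire shell is enclosed: Q_enc = σ·4πR² = (4.38e-5)·4π·(0.555)² = 1.695e-4 C.
Gauss's law: E·4πr² = Q_enc/ε₀.
E = |Q_enc|/(4πε₀r²) = (1.695e-4)/(4π·8.85×10^-12·(1.02)²) = 1.47×10^6 N/C.

|E| = 1.47×10^6 N/C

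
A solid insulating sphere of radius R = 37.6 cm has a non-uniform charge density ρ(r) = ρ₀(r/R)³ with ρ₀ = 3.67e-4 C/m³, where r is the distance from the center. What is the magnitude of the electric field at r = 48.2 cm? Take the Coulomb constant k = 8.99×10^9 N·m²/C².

Take a concentric spherical Gaussian surface of radius r = 48.2 cm (r > R, all charge enclosed).
Q_enc = 4π ∫₀^R ρ₀(r'/R)^3 r'² dr' = 4πρ₀R³/6 = 4.086e-5 C.
Gauss's law: E·4πr² = Q_enc/ε₀.
E = k|Q_enc|/r² = (8.99×10^9)(4.086×10^-5)/(0.482)² = 1.58e6 N/C.

|E| = 1.58×10^6 N/C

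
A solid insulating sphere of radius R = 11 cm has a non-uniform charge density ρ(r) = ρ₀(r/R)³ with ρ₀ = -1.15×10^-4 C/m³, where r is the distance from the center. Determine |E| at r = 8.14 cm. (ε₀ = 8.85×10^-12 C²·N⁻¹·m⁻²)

E = 7.14e4 N/C

Take a concentric spherical Gaussian surface of radius r = 8.14 cm (r < R).
Q_enc = ∫₀^r ρ(r')·4πr'² dr' = (4πρ₀/R³) ∫₀^r r'^5 dr' = 4πρ₀ r^6/(6·R³) = -5.264×10^-8 C.
By Gauss's law, ∮E·dA = E·4πr² = Q_enc/ε₀.
E = |Q_enc|/(4πε₀r²) = (5.264e-8)/(4π·8.85×10^-12·(0.0814)²) = 7.14e4 N/C.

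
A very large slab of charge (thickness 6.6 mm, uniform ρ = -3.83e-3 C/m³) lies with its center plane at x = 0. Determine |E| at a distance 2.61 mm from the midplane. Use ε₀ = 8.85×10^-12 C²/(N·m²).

E ≈ 1.13e6 V/m

By symmetry E is perpendicular to the slab. A Gaussian pillbox from −2.61 mm to +2.61 mm (face area A) lies entirely within the slab.
Q_enc = ρ·(2x)·A and flux = 2EA, so 2EA = 2ρxA/ε₀ ⇒ E = |ρ|x/ε₀.
E = (3.83e-3)(0.00261)/(8.85×10^-12) = 1.13×10^6 N/C.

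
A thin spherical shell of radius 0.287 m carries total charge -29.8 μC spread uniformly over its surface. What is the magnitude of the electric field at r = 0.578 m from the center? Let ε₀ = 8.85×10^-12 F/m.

|E| = 8.02×10^5 N/C

By spherical symmetry E is radial; choose a Gaussian sphere of radius r = 0.578 m (r > 0.287 m).
The entire shell is enclosed: Q_enc = -2.98×10^-5 C.
By Gauss's law, ∮E·dA = E·4πr² = Q_enc/ε₀.
E = |Q_enc|/(4πε₀r²) = (2.98e-5)/(4π·8.85×10^-12·(0.578)²) = 8.02e5 N/C.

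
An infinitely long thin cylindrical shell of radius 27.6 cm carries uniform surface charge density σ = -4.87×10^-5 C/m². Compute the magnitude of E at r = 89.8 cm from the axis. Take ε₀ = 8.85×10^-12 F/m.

By cylindrical symmetry E is radial; use a coaxial Gaussian cylinder of radius 89.8 cm and length L (r > 27.6 cm).
The whole shell is enclosed: λ_enc = σ·2πR = (-4.87×10^-5)·2π·(0.276) = -8.445×10^-5 C/m.
Since E is radial and uniform over the curved surface, Φ = E·2πrL = Q_enc/ε₀ = λ_enc L/ε₀.
E = |λ_enc|/(2πε₀r) = (8.445e-5)/(2π·8.85×10^-12·0.898) = 1.69×10^6 N/C.

E ≈ 1.69×10^6 V/m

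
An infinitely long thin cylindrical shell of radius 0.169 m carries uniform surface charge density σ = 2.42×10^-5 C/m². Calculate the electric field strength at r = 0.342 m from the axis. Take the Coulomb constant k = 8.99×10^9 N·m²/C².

|E| = 1.35e6 N/C

By cylindrical symmetry E is radial; use a coaxial Gaussian cylinder of radius 0.342 m and length L (r > 0.169 m).
The whole shell is enclosed: λ_enc = σ·2πR = (2.42×10^-5)·2π·(0.169) = 2.57×10^-5 C/m.
Since E is radial and uniform over the curved surface, Φ = E·2πrL = Q_enc/ε₀ = λ_enc L/ε₀.
E = 2k|λ_enc|/r = 2(8.99×10^9)(2.57e-5)/(0.342) = 1.35×10^6 N/C.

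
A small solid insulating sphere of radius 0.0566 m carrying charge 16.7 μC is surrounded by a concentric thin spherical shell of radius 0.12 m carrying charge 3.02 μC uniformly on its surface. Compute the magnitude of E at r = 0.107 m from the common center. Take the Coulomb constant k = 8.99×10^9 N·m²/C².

|E| = 1.31×10^7 N/C

Symmetry ⇒ E = E(r) r̂. Gaussian sphere of radius r = 0.107 m (between the bodies, 0.0566 m < r < 0.12 m).
The shell at 0.12 m lies outside the Gaussian surface, so Q_enc = 16.7 μC = 1.67e-5 C.
Applying ∮E·dA = Q_enc/ε₀ with Φ = E(4πr²):
E = k|Q_enc|/r² = (8.99×10^9)(1.67×10^-5)/(0.107)² = 1.31e7 N/C.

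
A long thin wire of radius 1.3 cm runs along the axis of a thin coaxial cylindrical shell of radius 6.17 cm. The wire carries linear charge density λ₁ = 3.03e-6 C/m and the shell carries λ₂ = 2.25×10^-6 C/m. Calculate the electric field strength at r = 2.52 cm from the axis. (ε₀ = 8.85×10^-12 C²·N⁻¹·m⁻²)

E = 2.16e6 V/m

Take a coaxial cylindrical Gaussian surface of radius r = 2.52 cm and length L (between the conductors, 1.3 cm < r < 6.17 cm).
The shell at 6.17 cm lies outside the Gaussian surface, so λ_enc = λ₁ = 3.03×10^-6 C/m.
Applying ∮E·dA = Q_enc/ε₀ with the end caps contributing no flux:
E = |λ_enc|/(2πε₀r) = (3.03e-6)/(2π·8.85×10^-12·0.0252) = 2.16×10^6 N/C.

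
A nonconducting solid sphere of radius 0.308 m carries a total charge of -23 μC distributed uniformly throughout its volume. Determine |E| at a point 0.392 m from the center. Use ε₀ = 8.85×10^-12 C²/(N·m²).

|E| = 1.35×10^6 N/C

Take a concentric spherical Gaussian surface of radius r = 0.392 m (r > R, so the entire charge is enclosed).
Q_enc = -23 μC = -2.30×10^-5 C.
By Gauss's law, ∮E·dA = E·4πr² = Q_enc/ε₀.
E = |Q_enc|/(4πε₀r²) = (2.30×10^-5)/(4π·8.85×10^-12·(0.392)²) = 1.35×10^6 N/C.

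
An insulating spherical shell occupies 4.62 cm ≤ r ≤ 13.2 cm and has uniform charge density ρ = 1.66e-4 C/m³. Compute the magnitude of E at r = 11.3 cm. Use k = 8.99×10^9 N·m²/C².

6.58×10^5 N/C

By spherical symmetry E is radial; choose a Gaussian sphere of radius r = 11.3 cm (within the shell material, 4.62 cm < r < 13.2 cm).
Only the shell between 4.62 cm and r is enclosed: Q_enc = ρ·(4π/3)(r³ − a³) = (1.66e-4)·(4π/3)·((0.113)³ − (0.0462)³) = 9.347×10^-7 C.
Applying ∮E·dA = Q_enc/ε₀ with Φ = E(4πr²):
E = k|Q_enc|/r² = (8.99×10^9)(9.347×10^-7)/(0.113)² = 6.58×10^5 N/C.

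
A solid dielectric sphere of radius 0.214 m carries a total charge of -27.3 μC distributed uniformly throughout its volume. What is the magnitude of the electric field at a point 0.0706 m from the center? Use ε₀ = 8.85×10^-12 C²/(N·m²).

Symmetry ⇒ E = E(r) r̂. Gaussian sphere of radius r = 0.0706 m (r < R).
Only the charge within r is enclosed: Q_enc = Q·(r/R)³ = (-27.3 μC)·(0.0706 m/0.214 m)³ = -9.802×10^-7 C.
Applying ∮E·dA = Q_enc/ε₀ with Φ = E(4πr²):
E = |Q_enc|/(4πε₀r²) = (9.802e-7)/(4π·8.85×10^-12·(0.0706)²) = 1.77×10^6 N/C.

|E| ≈ 1.77e6 N/C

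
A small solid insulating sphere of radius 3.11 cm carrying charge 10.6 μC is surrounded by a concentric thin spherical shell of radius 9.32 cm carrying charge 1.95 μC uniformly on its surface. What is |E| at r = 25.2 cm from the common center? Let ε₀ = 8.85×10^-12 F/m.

|E| ≈ 1.78×10^6 V/m

By spherical symmetry E is radial; choose a Gaussian sphere of radius r = 25.2 cm (r > 9.32 cm, enclosing both).
Q_enc = (10.6 μC) + (1.95 μC) = 1.255e-5 C.
Applying ∮E·dA = Q_enc/ε₀ with Φ = E(4πr²):
E = |Q_enc|/(4πε₀r²) = (1.255×10^-5)/(4π·8.85×10^-12·(0.252)²) = 1.78e6 N/C.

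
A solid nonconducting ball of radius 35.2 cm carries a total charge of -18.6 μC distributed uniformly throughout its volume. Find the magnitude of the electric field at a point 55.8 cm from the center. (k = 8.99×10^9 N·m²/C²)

Take a concentric spherical Gaussian surface of radius r = 55.8 cm (r > R, so the entire charge is enclosed).
Q_enc = -18.6 μC = -1.86×10^-5 C.
By Gauss's law, ∮E·dA = E·4πr² = Q_enc/ε₀.
E = k|Q_enc|/r² = (8.99×10^9)(1.86e-5)/(0.558)² = 5.37×10^5 N/C.

5.37e5 N/C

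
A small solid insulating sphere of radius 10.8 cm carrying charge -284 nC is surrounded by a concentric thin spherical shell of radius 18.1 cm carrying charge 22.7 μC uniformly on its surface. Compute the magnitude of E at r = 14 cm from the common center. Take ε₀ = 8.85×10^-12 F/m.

Take a concentric spherical Gaussian surface of radius r = 14 cm (between the bodies, 10.8 cm < r < 18.1 cm).
Only the inner charge is enclosed; the outer shell contributes nothing inside itself. Q_enc = -284 nC = -2.84×10^-7 C.
By Gauss's law, ∮E·dA = E·4πr² = Q_enc/ε₀.
E = |Q_enc|/(4πε₀r²) = (2.84×10^-7)/(4π·8.85×10^-12·(0.14)²) = 1.30e5 N/C.

1.30e5 V/m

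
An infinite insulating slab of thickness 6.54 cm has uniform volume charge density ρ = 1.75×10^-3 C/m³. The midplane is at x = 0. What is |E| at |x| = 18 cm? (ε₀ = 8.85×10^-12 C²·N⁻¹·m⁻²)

E ≈ 6.47×10^6 N/C

The point |x| = 18 cm lies outside the slab (half-thickness 0.0327 m). A symmetric pillbox spanning the full slab encloses Q_enc = ρ·d·A.
Flux = 2EA ⇒ E = |ρ|d/(2ε₀), independent of distance outside.
E = (1.75e-3)(0.0654)/(2·8.85×10^-12) = 6.47×10^6 N/C.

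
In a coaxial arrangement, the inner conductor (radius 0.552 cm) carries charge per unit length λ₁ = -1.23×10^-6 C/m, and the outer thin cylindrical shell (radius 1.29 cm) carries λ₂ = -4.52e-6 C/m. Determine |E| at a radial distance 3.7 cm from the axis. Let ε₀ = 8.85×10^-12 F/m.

|E| = 2.79e6 N/C

Choose a coaxial cylinder of radius r = 3.7 cm (arbitrary length L) as the Gaussian surface (r > 1.29 cm, enclosing both).
λ_enc = λ₁ + λ₂ = (-1.23×10^-6) + (-4.52×10^-6) = -5.75e-6 C/m.
Applying ∮E·dA = Q_enc/ε₀ with the end caps contributing no flux:
E = |λ_enc|/(2πε₀r) = (5.75×10^-6)/(2π·8.85×10^-12·0.037) = 2.79e6 N/C.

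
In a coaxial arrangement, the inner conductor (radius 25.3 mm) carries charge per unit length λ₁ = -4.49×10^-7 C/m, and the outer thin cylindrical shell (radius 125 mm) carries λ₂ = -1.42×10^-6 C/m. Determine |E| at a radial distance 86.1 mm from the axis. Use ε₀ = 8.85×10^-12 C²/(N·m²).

By cylindrical symmetry E is radial; use a coaxial Gaussian cylinder of radius 86.1 mm and length L (between the conductors, 25.3 mm < r < 125 mm).
Only the inner wire is enclosed; the outer shell contributes nothing inside itself. λ_enc = λ₁ = -4.49×10^-7 C/m.
Since E is radial and uniform over the curved surface, Φ = E·2πrL = Q_enc/ε₀ = λ_enc L/ε₀.
E = |λ_enc|/(2πε₀r) = (4.49×10^-7)/(2π·8.85×10^-12·0.0861) = 9.38×10^4 N/C.

9.38×10^4 N/C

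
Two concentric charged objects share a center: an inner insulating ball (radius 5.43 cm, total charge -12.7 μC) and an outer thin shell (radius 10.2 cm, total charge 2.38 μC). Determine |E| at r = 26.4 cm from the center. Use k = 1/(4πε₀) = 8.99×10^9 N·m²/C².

1.33e6 N/C

By spherical symmetry E is radial; choose a Gaussian sphere of radius r = 26.4 cm (r > 10.2 cm, enclosing both).
Q_enc = (-12.7 μC) + (2.38 μC) = -1.032×10^-5 C.
By Gauss's law, ∮E·dA = E·4πr² = Q_enc/ε₀.
E = k|Q_enc|/r² = (8.99×10^9)(1.032×10^-5)/(0.264)² = 1.33×10^6 N/C.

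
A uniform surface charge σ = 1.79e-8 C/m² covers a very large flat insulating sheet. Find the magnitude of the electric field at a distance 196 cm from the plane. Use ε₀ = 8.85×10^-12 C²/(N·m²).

Choose a cylindrical pillbox piercing the sheet, end faces (area A) parallel to it.
Only the two end caps contribute flux: Φ = 2EA. With Q_enc = σA, Gauss's law gives E = |σ|/(2ε₀).
E = |σ|/(2ε₀) = (1.79×10^-8)/(2·8.85×10^-12) = 1.01×10^3 N/C.

E ≈ 1.01×10^3 N/C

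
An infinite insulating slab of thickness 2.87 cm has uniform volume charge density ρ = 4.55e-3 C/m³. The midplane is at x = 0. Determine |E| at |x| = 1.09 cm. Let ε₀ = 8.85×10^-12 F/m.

5.60e6 N/C

By symmetry E is perpendicular to the slab. A Gaussian pillbox from −1.09 cm to +1.09 cm (face area A) lies entirely within the slab.
Q_enc = ρ·(2x)·A and flux = 2EA, so 2EA = 2ρxA/ε₀ ⇒ E = |ρ|x/ε₀.
E = (4.55×10^-3)(0.0109)/(8.85×10^-12) = 5.60×10^6 N/C.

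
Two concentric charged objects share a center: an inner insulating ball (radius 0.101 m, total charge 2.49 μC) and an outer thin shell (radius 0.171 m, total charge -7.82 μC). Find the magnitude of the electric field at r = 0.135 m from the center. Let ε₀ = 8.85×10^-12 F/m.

Take a concentric spherical Gaussian surface of radius r = 0.135 m (between the bodies, 0.101 m < r < 0.171 m).
Only the inner charge is enclosed; the outer shell contributes nothing inside itself. Q_enc = 2.49 μC = 2.49×10^-6 C.
Applying ∮E·dA = Q_enc/ε₀ with Φ = E(4πr²):
E = |Q_enc|/(4πε₀r²) = (2.49×10^-6)/(4π·8.85×10^-12·(0.135)²) = 1.23×10^6 N/C.

|E| ≈ 1.23e6 N/C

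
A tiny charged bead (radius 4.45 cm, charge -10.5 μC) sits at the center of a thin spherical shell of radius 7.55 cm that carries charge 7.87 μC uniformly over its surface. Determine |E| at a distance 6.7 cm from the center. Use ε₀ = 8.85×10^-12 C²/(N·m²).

By spherical symmetry E is radial; choose a Gaussian sphere of radius r = 6.7 cm (between the bodies, 4.45 cm < r < 7.55 cm).
Only the inner charge is enclosed; the outer shell contributes nothing inside itself. Q_enc = -10.5 μC = -1.05×10^-5 C.
By Gauss's law, ∮E·dA = E·4πr² = Q_enc/ε₀.
E = |Q_enc|/(4πε₀r²) = (1.05×10^-5)/(4π·8.85×10^-12·(0.067)²) = 2.10×10^7 N/C.

|E| ≈ 2.10e7 N/C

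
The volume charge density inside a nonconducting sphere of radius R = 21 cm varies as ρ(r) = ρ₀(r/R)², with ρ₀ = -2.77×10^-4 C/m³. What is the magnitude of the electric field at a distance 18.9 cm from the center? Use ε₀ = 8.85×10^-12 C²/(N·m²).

E ≈ 9.58×10^5 N/C

Take a concentric spherical Gaussian surface of radius r = 18.9 cm (r < R).
Integrate the density: Q_enc = 4π ∫₀^r ρ₀(r'/R)^2 r'² dr' = 4πρ₀ r^5/(5·R²) = -3.807×10^-6 C.
Gauss's law: E·4πr² = Q_enc/ε₀.
E = |Q_enc|/(4πε₀r²) = (3.807e-6)/(4π·8.85×10^-12·(0.189)²) = 9.58e5 N/C.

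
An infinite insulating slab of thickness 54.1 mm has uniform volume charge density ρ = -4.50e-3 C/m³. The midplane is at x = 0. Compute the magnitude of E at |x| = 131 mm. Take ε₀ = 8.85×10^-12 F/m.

|E| = 1.38×10^7 N/C

The point |x| = 131 mm lies outside the slab (half-thickness 0.02705 m). A symmetric pillbox spanning the full slab encloses Q_enc = ρ·d·A.
Flux = 2EA ⇒ E = |ρ|d/(2ε₀), independent of distance outside.
E = (4.50e-3)(0.0541)/(2·8.85×10^-12) = 1.38×10^7 N/C.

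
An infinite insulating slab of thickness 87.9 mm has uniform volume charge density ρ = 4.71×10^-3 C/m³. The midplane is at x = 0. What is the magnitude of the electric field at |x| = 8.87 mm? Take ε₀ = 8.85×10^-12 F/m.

By symmetry E is perpendicular to the slab. A Gaussian pillbox from −8.87 mm to +8.87 mm (face area A) lies entirely within the slab.
Q_enc = ρ·(2x)·A and flux = 2EA, so 2EA = 2ρxA/ε₀ ⇒ E = |ρ|x/ε₀.
E = (4.71×10^-3)(0.00887)/(8.85×10^-12) = 4.72×10^6 N/C.

4.72×10^6 V/m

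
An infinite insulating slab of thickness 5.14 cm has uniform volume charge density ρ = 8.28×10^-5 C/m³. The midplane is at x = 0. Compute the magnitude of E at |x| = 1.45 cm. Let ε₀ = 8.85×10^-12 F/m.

|E| ≈ 1.36e5 V/m

By symmetry E is perpendicular to the slab. A Gaussian pillbox from −1.45 cm to +1.45 cm (face area A) lies entirely within the slab.
Q_enc = ρ·(2x)·A and flux = 2EA, so 2EA = 2ρxA/ε₀ ⇒ E = |ρ|x/ε₀.
E = (8.28×10^-5)(0.0145)/(8.85×10^-12) = 1.36×10^5 N/C.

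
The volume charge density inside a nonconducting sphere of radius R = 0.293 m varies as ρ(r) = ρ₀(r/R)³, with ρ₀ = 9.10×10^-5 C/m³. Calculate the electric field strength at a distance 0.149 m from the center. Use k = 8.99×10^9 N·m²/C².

By spherical symmetry E is radial; choose a Gaussian sphere of radius r = 0.149 m (r < R).
Integrate the density: Q_enc = 4π ∫₀^r ρ₀(r'/R)^3 r'² dr' = 4πρ₀ r^6/(6·R³) = 8.291×10^-8 C.
Since E is radial and uniform over the Gaussian sphere, Φ = E·4πr² = Q_enc/ε₀.
E = k|Q_enc|/r² = (8.99×10^9)(8.291×10^-8)/(0.149)² = 3.36×10^4 N/C.

3.36×10^4 V/m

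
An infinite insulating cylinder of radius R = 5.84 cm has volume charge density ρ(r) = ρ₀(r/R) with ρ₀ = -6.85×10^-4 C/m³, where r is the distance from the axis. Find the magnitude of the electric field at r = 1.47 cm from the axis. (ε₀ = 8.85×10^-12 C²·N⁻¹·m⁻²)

9.55×10^4 N/C

Choose a coaxial cylinder of radius r = 1.47 cm (arbitrary length L) as the Gaussian surface (r < R).
λ_enc = ∫₀^r ρ(r')·2πr' dr' = (2πρ₀/R)·r^3/3 = -7.803×10^-8 C/m.
Since E is radial and uniform over the curved surface, Φ = E·2πrL = Q_enc/ε₀ = λ_enc L/ε₀.
E = |λ_enc|/(2πε₀r) = (7.803×10^-8)/(2π·8.85×10^-12·0.0147) = 9.55e4 N/C.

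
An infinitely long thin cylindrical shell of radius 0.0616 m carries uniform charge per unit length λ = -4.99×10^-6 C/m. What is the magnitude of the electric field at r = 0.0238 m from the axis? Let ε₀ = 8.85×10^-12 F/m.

By cylindrical symmetry E is radial; use a coaxial Gaussian cylinder of radius 0.0238 m and length L (r < 0.0616 m, inside the shell).
No charge is enclosed, so Gauss's law gives E·2πrL = 0 ⇒ E = 0.

|E| = 0 V/m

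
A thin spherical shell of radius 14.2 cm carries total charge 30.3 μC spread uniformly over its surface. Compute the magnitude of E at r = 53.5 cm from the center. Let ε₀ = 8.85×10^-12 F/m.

Take a concentric spherical Gaussian surface of radius r = 53.5 cm (r > 14.2 cm).
The entire shell is enclosed: Q_enc = 3.03×10^-5 C.
Applying ∮E·dA = Q_enc/ε₀ with Φ = E(4πr²):
E = |Q_enc|/(4πε₀r²) = (3.03×10^-5)/(4π·8.85×10^-12·(0.535)²) = 9.52×10^5 N/C.

|E| ≈ 9.52×10^5 N/C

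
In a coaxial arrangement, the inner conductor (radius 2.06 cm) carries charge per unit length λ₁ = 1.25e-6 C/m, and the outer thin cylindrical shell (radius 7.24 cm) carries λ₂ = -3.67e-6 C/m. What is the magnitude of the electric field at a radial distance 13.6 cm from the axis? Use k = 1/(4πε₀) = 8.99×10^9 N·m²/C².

By cylindrical symmetry E is radial; use a coaxial Gaussian cylinder of radius 13.6 cm and length L (r > 7.24 cm, enclosing both).
λ_enc = λ₁ + λ₂ = (1.25e-6) + (-3.67×10^-6) = -2.42×10^-6 C/m.
By Gauss's law (flux through the curved wall only), E·2πrL = λ_enc L/ε₀.
E = 2k|λ_enc|/r = 2(8.99×10^9)(2.42×10^-6)/(0.136) = 3.20×10^5 N/C.

|E| ≈ 3.20e5 N/C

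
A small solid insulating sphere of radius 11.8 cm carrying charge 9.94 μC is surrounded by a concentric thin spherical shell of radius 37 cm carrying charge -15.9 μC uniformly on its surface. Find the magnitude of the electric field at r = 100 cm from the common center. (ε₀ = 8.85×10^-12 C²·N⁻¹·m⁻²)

Take a concentric spherical Gaussian surface of radius r = 100 cm (r > 37 cm, enclosing both).
Q_enc = (9.94 μC) + (-15.9 μC) = -5.96e-6 C.
Since E is radial and uniform over the Gaussian sphere, Φ = E·4πr² = Q_enc/ε₀.
E = |Q_enc|/(4πε₀r²) = (5.96×10^-6)/(4π·8.85×10^-12·(1)²) = 5.36e4 N/C.

5.36×10^4 N/C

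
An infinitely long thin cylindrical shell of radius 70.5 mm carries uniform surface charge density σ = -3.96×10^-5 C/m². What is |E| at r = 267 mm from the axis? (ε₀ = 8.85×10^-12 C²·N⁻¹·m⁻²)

1.18e6 N/C

Choose a coaxial cylinder of radius r = 267 mm (arbitrary length L) as the Gaussian surface (r > 70.5 mm).
The whole shell is enclosed: λ_enc = σ·2πR = (-3.96×10^-5)·2π·(0.0705) = -1.754e-5 C/m.
Gauss's law: E·2πrL = λ_enc L/ε₀.
E = |λ_enc|/(2πε₀r) = (1.754e-5)/(2π·8.85×10^-12·0.267) = 1.18e6 N/C.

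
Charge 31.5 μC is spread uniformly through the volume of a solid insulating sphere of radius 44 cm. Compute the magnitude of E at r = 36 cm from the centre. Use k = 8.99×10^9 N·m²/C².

Use a concentric Gaussian sphere at r = 36 cm (r < R).
Only the charge within r is enclosed: Q_enc = Q·(r/R)³ = (31.5 μC)·(36 cm/44 cm)³ = 1.725×10^-5 C.
Gauss's law: E·4πr² = Q_enc/ε₀.
E = k|Q_enc|/r² = (8.99×10^9)(1.725e-5)/(0.36)² = 1.20×10^6 N/C.

|E| = 1.20×10^6 V/m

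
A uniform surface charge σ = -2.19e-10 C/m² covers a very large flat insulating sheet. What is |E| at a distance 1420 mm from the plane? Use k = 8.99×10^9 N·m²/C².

E ≈ 12.4 V/m

By planar symmetry E is perpendicular to the sheet and uniform; use a Gaussian pillbox with flat faces of area A on each side of the sheet.
Only the two end caps contribute flux: Φ = 2EA. With Q_enc = σA, Gauss's law gives E = |σ|/(2ε₀).
E = 2πk|σ| = 2π(8.99×10^9)(2.19×10^-10) = 12.4 N/C.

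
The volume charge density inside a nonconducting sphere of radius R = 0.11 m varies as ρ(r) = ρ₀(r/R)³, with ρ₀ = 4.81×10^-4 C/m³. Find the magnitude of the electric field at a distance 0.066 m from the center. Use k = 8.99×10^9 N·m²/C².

Use a concentric Gaussian sphere at r = 0.066 m (r < R).
Q_enc = ∫₀^r ρ(r')·4πr'² dr' = (4πρ₀/R³) ∫₀^r r'^5 dr' = 4πρ₀ r^6/(6·R³) = 6.256×10^-8 C.
Gauss's law: E·4πr² = Q_enc/ε₀.
E = k|Q_enc|/r² = (8.99×10^9)(6.256×10^-8)/(0.066)² = 1.29e5 N/C.

E ≈ 1.29×10^5 N/C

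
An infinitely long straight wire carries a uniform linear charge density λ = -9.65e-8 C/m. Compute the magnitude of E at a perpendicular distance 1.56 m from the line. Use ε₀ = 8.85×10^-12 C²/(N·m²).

By cylindrical symmetry E is radial; use a coaxial Gaussian cylinder of radius 1.56 m and length L.
Q_enc = λL, so λ_enc = -9.65×10^-8 C/m.
Since E is radial and uniform over the curved surface, Φ = E·2πrL = Q_enc/ε₀ = λ_enc L/ε₀.
E = |λ_enc|/(2πε₀r) = (9.65×10^-8)/(2π·8.85×10^-12·1.56) = 1.11×10^3 N/C.

|E| = 1.11e3 N/C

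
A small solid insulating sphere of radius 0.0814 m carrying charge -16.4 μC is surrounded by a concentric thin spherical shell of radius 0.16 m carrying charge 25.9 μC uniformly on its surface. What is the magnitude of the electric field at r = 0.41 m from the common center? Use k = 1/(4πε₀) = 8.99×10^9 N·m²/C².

Take a concentric spherical Gaussian surface of radius r = 0.41 m (r > 0.16 m, enclosing both).
Q_enc = (-16.4 μC) + (25.9 μC) = 9.50×10^-6 C.
By Gauss's law, ∮E·dA = E·4πr² = Q_enc/ε₀.
E = k|Q_enc|/r² = (8.99×10^9)(9.50×10^-6)/(0.41)² = 5.08e5 N/C.

E ≈ 5.08e5 N/C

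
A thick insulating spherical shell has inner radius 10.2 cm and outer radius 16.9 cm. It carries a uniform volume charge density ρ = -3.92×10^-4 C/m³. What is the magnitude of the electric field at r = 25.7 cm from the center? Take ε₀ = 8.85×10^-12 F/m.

8.42×10^5 N/C

Symmetry ⇒ E = E(r) r̂. Gaussian sphere of radius r = 25.7 cm (r > 16.9 cm, enclosing the whole shell).
Q_enc = ρ·(4π/3)(b³ − a³) = (-3.92e-4)·(4π/3)·((0.169)³ − (0.102)³) = -6.183×10^-6 C.
Gauss's law: E·4πr² = Q_enc/ε₀.
E = |Q_enc|/(4πε₀r²) = (6.183e-6)/(4π·8.85×10^-12·(0.257)²) = 8.42×10^5 N/C.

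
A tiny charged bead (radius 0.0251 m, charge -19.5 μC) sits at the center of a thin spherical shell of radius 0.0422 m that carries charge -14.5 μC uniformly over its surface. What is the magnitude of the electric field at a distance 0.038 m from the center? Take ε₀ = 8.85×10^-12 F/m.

Symmetry ⇒ E = E(r) r̂. Gaussian sphere of radius r = 0.038 m (between the bodies, 0.0251 m < r < 0.0422 m).
The shell at 0.0422 m lies outside the Gaussian surface, so Q_enc = -19.5 μC = -1.95e-5 C.
Applying ∮E·dA = Q_enc/ε₀ with Φ = E(4πr²):
E = |Q_enc|/(4πε₀r²) = (1.95×10^-5)/(4π·8.85×10^-12·(0.038)²) = 1.21×10^8 N/C.

|E| ≈ 1.21×10^8 N/C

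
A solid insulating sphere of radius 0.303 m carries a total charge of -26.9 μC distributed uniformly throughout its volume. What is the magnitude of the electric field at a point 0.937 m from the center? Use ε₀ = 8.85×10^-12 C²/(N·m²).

E = 2.75×10^5 V/m

Symmetry ⇒ E = E(r) r̂. Gaussian sphere of radius r = 0.937 m (r > R, so the entire charge is enclosed).
Q_enc = -26.9 μC = -2.69×10^-5 C.
Since E is radial and uniform over the Gaussian sphere, Φ = E·4πr² = Q_enc/ε₀.
E = |Q_enc|/(4πε₀r²) = (2.69×10^-5)/(4π·8.85×10^-12·(0.937)²) = 2.75e5 N/C.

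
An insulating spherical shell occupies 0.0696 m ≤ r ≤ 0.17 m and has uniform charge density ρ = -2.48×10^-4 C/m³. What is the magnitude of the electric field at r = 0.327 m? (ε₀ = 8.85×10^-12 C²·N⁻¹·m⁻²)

E ≈ 4.00e5 N/C

By spherical symmetry E is radial; choose a Gaussian sphere of radius r = 0.327 m (r > 0.17 m, enclosing the whole shell).
Q_enc = ρ·(4π/3)(b³ − a³) = (-2.48e-4)·(4π/3)·((0.17)³ − (0.0696)³) = -4.753×10^-6 C.
Applying ∮E·dA = Q_enc/ε₀ with Φ = E(4πr²):
E = |Q_enc|/(4πε₀r²) = (4.753×10^-6)/(4π·8.85×10^-12·(0.327)²) = 4.00×10^5 N/C.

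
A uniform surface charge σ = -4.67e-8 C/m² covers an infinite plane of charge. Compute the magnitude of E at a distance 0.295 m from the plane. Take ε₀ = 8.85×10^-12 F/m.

The symmetry is planar: E is normal to the sheet and the same magnitude on both sides. Take a pillbox straddling the sheet with end-cap area A.
Only the two end caps contribute flux: Φ = 2EA. With Q_enc = σA, Gauss's law gives E = |σ|/(2ε₀).
E = |σ|/(2ε₀) = (4.67×10^-8)/(2·8.85×10^-12) = 2.64e3 N/C.

2.64×10^3 N/C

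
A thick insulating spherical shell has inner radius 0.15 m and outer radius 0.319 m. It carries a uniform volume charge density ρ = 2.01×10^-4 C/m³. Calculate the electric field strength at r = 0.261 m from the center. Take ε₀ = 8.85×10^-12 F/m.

1.60×10^6 N/C

By spherical symmetry E is radial; choose a Gaussian sphere of radius r = 0.261 m (within the shell material, 0.15 m < r < 0.319 m).
Only the shell between 0.15 m and r is enclosed: Q_enc = ρ·(4π/3)(r³ − a³) = (2.01e-4)·(4π/3)·((0.261)³ − (0.15)³) = 1.213e-5 C.
By Gauss's law, ∮E·dA = E·4πr² = Q_enc/ε₀.
E = |Q_enc|/(4πε₀r²) = (1.213e-5)/(4π·8.85×10^-12·(0.261)²) = 1.60×10^6 N/C.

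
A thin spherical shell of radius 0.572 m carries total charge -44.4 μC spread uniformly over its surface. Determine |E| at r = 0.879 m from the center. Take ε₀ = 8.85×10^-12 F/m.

Symmetry ⇒ E = E(r) r̂. Gaussian sphere of radius r = 0.879 m (r > 0.572 m).
The entire shell is enclosed: Q_enc = -4.44×10^-5 C.
Gauss's law: E·4πr² = Q_enc/ε₀.
E = |Q_enc|/(4πε₀r²) = (4.44×10^-5)/(4π·8.85×10^-12·(0.879)²) = 5.17×10^5 N/C.

|E| = 5.17e5 N/C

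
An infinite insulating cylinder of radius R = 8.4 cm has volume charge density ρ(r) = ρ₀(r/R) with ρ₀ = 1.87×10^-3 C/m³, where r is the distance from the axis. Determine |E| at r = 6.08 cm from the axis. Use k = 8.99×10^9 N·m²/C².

|E| ≈ 3.10e6 V/m

Choose a coaxial cylinder of radius r = 6.08 cm (arbitrary length L) as the Gaussian surface (r < R).
λ_enc = ∫₀^r ρ(r')·2πr' dr' = (2πρ₀/R)·r^3/3 = 1.048×10^-5 C/m.
Since E is radial and uniform over the curved surface, Φ = E·2πrL = Q_enc/ε₀ = λ_enc L/ε₀.
E = 2k|λ_enc|/r = 2(8.99×10^9)(1.048e-5)/(0.0608) = 3.10e6 N/C.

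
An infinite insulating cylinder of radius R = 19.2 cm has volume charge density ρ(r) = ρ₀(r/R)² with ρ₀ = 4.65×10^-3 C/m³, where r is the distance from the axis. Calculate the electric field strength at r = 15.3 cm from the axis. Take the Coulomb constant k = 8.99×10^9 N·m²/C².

|E| = 1.28×10^7 V/m

Take a coaxial cylindrical Gaussian surface of radius r = 15.3 cm and length L (r < R).
λ_enc = ∫₀^r ρ(r')·2πr' dr' = (2πρ₀/R²)·r^4/4 = 1.086e-4 C/m.
Since E is radial and uniform over the curved surface, Φ = E·2πrL = Q_enc/ε₀ = λ_enc L/ε₀.
E = 2k|λ_enc|/r = 2(8.99×10^9)(1.086e-4)/(0.153) = 1.28e7 N/C.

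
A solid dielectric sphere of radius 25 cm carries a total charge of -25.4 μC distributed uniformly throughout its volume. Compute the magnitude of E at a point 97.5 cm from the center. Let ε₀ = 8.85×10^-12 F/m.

By spherical symmetry E is radial; choose a Gaussian sphere of radius r = 97.5 cm (r > R, so the entire charge is enclosed).
Q_enc = -25.4 μC = -2.54×10^-5 C.
Applying ∮E·dA = Q_enc/ε₀ with Φ = E(4πr²):
E = |Q_enc|/(4πε₀r²) = (2.54×10^-5)/(4π·8.85×10^-12·(0.975)²) = 2.40×10^5 N/C.

|E| ≈ 2.40×10^5 V/m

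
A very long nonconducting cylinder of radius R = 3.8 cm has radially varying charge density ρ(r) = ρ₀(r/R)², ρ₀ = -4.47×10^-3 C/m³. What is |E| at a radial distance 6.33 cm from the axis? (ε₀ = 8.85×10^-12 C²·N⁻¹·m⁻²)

|E| = 2.88e6 N/C

Choose a coaxial cylinder of radius r = 6.33 cm (arbitrary length L) as the Gaussian surface (r > R, full charge per length enclosed).
λ_enc = 2π ∫₀^R ρ₀(r'/R)^2 r' dr' = 2πρ₀R²/4 = -1.014×10^-5 C/m.
Since E is radial and uniform over the curved surface, Φ = E·2πrL = Q_enc/ε₀ = λ_enc L/ε₀.
E = |λ_enc|/(2πε₀r) = (1.014×10^-5)/(2π·8.85×10^-12·0.0633) = 2.88×10^6 N/C.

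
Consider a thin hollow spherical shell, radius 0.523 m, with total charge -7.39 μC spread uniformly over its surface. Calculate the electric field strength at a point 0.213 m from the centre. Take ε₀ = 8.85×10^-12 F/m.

Take a concentric spherical Gaussian surface of radius r = 0.213 m (inside the shell, r < 0.523 m).
No charge lies within this surface, so Q_enc = 0 and Gauss's law gives E·4πr² = 0 ⇒ E = 0.

E = 0 (no enclosed charge)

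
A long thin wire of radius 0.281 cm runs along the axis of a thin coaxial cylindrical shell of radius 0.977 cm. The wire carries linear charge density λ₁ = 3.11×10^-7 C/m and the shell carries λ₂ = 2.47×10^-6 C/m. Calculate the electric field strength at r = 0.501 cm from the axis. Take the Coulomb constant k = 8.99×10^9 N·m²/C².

Choose a coaxial cylinder of radius r = 0.501 cm (arbitrary length L) as the Gaussian surface (between the conductors, 0.281 cm < r < 0.977 cm).
Only the inner wire is enclosed; the outer shell contributes nothing inside itself. λ_enc = λ₁ = 3.11×10^-7 C/m.
By Gauss's law (flux through the curved wall only), E·2πrL = λ_enc L/ε₀.
E = 2k|λ_enc|/r = 2(8.99×10^9)(3.11×10^-7)/(0.00501) = 1.12×10^6 N/C.

E ≈ 1.12×10^6 N/C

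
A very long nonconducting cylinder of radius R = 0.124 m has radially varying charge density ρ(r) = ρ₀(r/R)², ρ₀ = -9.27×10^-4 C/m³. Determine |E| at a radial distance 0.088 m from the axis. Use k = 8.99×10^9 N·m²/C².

|E| ≈ 1.16e6 N/C

By cylindrical symmetry E is radial; use a coaxial Gaussian cylinder of radius 0.088 m and length L (r < R).
Integrating ρ over the cross-section to radius r: λ_enc = (2πρ₀/R²) ∫₀^r r'^3 dr' = 2πρ₀ r^4/(4·R²) = -5.679×10^-6 C/m.
Applying ∮E·dA = Q_enc/ε₀ with the end caps contributing no flux:
E = 2k|λ_enc|/r = 2(8.99×10^9)(5.679×10^-6)/(0.088) = 1.16×10^6 N/C.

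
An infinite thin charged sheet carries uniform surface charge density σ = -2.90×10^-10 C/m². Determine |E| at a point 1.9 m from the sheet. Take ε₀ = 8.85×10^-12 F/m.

16.4 N/C

By planar symmetry E is perpendicular to the sheet and uniform; use a Gaussian pillbox with flat faces of area A on each side of the sheet.
Flux Φ = 2EA and Q_enc = σA, so 2EA = σA/ε₀ ⇒ E = |σ|/(2ε₀), independent of distance.
E = |σ|/(2ε₀) = (2.90×10^-10)/(2·8.85×10^-12) = 16.4 N/C.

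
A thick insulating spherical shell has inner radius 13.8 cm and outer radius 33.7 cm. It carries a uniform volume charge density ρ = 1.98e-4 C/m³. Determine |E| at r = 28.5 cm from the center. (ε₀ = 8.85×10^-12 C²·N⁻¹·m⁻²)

Take a concentric spherical Gaussian surface of radius r = 28.5 cm (within the shell material, 13.8 cm < r < 33.7 cm).
Enclosed charge is the volume from a to r: Q_enc = (4π/3)ρ(r³ − a³) = 1.702e-5 C.
Applying ∮E·dA = Q_enc/ε₀ with Φ = E(4πr²):
E = |Q_enc|/(4πε₀r²) = (1.702×10^-5)/(4π·8.85×10^-12·(0.285)²) = 1.88×10^6 N/C.

|E| ≈ 1.88×10^6 V/m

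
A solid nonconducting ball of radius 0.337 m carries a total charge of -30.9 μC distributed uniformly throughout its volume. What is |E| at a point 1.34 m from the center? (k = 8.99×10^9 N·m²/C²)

By spherical symmetry E is radial; choose a Gaussian sphere of radius r = 1.34 m (r > R, so the entire charge is enclosed).
Q_enc = -30.9 μC = -3.09×10^-5 C.
Gauss's law: E·4πr² = Q_enc/ε₀.
E = k|Q_enc|/r² = (8.99×10^9)(3.09e-5)/(1.34)² = 1.55×10^5 N/C.

|E| ≈ 1.55×10^5 N/C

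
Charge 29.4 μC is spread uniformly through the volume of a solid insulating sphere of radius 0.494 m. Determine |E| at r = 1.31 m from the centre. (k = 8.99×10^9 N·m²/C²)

Use a concentric Gaussian sphere at r = 1.31 m (r > R, so the entire charge is enclosed).
Q_enc = 29.4 μC = 2.94×10^-5 C.
Applying ∮E·dA = Q_enc/ε₀ with Φ = E(4πr²):
E = k|Q_enc|/r² = (8.99×10^9)(2.94×10^-5)/(1.31)² = 1.54×10^5 N/C.

E = 1.54e5 N/C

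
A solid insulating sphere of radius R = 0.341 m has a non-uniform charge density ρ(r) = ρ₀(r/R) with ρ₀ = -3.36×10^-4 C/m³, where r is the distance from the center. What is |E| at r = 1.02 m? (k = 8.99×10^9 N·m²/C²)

|E| ≈ 3.62×10^5 N/C

Use a concentric Gaussian sphere at r = 1.02 m (r > R, all charge enclosed).
Q_enc = 4π ∫₀^R ρ₀(r'/R)^1 r'² dr' = 4πρ₀R³/4 = -4.186×10^-5 C.
Applying ∮E·dA = Q_enc/ε₀ with Φ = E(4πr²):
E = k|Q_enc|/r² = (8.99×10^9)(4.186×10^-5)/(1.02)² = 3.62×10^5 N/C.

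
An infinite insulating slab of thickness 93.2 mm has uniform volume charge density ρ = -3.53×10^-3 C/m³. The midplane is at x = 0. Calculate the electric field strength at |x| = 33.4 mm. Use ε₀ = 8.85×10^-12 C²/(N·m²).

By symmetry E is perpendicular to the slab. A Gaussian pillbox from −33.4 mm to +33.4 mm (face area A) lies entirely within the slab.
Q_enc = ρ·(2x)·A and flux = 2EA, so 2EA = 2ρxA/ε₀ ⇒ E = |ρ|x/ε₀.
E = (3.53×10^-3)(0.0334)/(8.85×10^-12) = 1.33×10^7 N/C.

|E| = 1.33×10^7 N/C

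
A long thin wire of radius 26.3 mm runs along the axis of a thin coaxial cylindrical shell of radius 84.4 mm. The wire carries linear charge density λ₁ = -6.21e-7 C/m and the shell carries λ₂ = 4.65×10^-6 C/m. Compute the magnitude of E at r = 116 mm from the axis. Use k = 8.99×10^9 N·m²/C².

Choose a coaxial cylinder of radius r = 116 mm (arbitrary length L) as the Gaussian surface (r > 84.4 mm, enclosing both).
λ_enc = λ₁ + λ₂ = (-6.21e-7) + (4.65×10^-6) = 4.029×10^-6 C/m.
Applying ∮E·dA = Q_enc/ε₀ with the end caps contributing no flux:
E = 2k|λ_enc|/r = 2(8.99×10^9)(4.029×10^-6)/(0.116) = 6.24×10^5 N/C.

|E| ≈ 6.24×10^5 N/C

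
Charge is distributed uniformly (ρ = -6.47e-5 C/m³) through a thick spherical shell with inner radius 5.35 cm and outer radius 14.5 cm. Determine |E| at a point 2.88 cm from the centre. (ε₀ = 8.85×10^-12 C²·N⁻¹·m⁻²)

Use a concentric Gaussian sphere at r = 2.88 cm (r < 5.35 cm, inside the empty cavity).
Q_enc = 0 (all charge lies at larger r); Gauss's law gives E = 0.

|E| = 0 N/C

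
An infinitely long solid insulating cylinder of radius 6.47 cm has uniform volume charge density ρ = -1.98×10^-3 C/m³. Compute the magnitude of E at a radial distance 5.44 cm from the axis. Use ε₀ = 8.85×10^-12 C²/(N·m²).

E = 6.09×10^6 N/C

Take a coaxial cylindrical Gaussian surface of radius r = 5.44 cm and length L (r < R).
Charge inside radius r per length L is ρ·πr²·L, so λ_enc = ρπr² = -1.841×10^-5 C/m.
Since E is radial and uniform over the curved surface, Φ = E·2πrL = Q_enc/ε₀ = λ_enc L/ε₀.
E = |λ_enc|/(2πε₀r) = (1.841×10^-5)/(2π·8.85×10^-12·0.0544) = 6.09e6 N/C.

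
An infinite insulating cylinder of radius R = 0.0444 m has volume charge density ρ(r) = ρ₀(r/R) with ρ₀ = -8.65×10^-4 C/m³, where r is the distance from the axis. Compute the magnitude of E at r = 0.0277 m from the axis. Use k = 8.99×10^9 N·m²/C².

|E| ≈ 5.63e5 V/m

Take a coaxial cylindrical Gaussian surface of radius r = 0.0277 m and length L (r < R).
λ_enc = ∫₀^r ρ(r')·2πr' dr' = (2πρ₀/R)·r^3/3 = -8.672×10^-7 C/m.
Since E is radial and uniform over the curved surface, Φ = E·2πrL = Q_enc/ε₀ = λ_enc L/ε₀.
E = 2k|λ_enc|/r = 2(8.99×10^9)(8.672×10^-7)/(0.0277) = 5.63×10^5 N/C.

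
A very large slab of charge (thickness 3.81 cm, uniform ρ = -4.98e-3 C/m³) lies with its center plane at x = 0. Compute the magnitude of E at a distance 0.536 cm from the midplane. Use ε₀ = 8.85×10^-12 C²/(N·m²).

By symmetry E is perpendicular to the slab. A Gaussian pillbox from −0.536 cm to +0.536 cm (face area A) lies entirely within the slab.
Q_enc = ρ·(2x)·A and flux = 2EA, so 2EA = 2ρxA/ε₀ ⇒ E = |ρ|x/ε₀.
E = (4.98×10^-3)(0.00536)/(8.85×10^-12) = 3.02×10^6 N/C.

|E| = 3.02×10^6 V/m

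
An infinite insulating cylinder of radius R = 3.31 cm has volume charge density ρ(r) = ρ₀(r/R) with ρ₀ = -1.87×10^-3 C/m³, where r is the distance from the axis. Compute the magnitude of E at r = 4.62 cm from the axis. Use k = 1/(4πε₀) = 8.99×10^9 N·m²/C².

E ≈ 1.67×10^6 N/C

Take a coaxial cylindrical Gaussian surface of radius r = 4.62 cm and length L (r > R, full charge per length enclosed).
λ_enc = 2π ∫₀^R ρ₀(r'/R)^1 r' dr' = 2πρ₀R²/3 = -4.291×10^-6 C/m.
Since E is radial and uniform over the curved surface, Φ = E·2πrL = Q_enc/ε₀ = λ_enc L/ε₀.
E = 2k|λ_enc|/r = 2(8.99×10^9)(4.291×10^-6)/(0.0462) = 1.67e6 N/C.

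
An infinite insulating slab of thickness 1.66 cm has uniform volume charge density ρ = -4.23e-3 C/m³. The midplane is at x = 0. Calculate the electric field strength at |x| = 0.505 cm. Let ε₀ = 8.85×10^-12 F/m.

By symmetry E is perpendicular to the slab. A Gaussian pillbox from −0.505 cm to +0.505 cm (face area A) lies entirely within the slab.
Q_enc = ρ·(2x)·A and flux = 2EA, so 2EA = 2ρxA/ε₀ ⇒ E = |ρ|x/ε₀.
E = (4.23×10^-3)(0.00505)/(8.85×10^-12) = 2.41e6 N/C.

E ≈ 2.41×10^6 V/m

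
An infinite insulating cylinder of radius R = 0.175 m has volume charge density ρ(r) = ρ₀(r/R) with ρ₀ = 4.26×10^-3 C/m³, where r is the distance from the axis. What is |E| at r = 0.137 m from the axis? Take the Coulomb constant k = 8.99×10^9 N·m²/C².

|E| = 1.72e7 V/m

Coaxial Gaussian cylinder, radius r = 0.137 m, length L (r < R).
λ_enc = ∫₀^r ρ(r')·2πr' dr' = (2πρ₀/R)·r^3/3 = 1.311e-4 C/m.
By Gauss's law (flux through the curved wall only), E·2πrL = λ_enc L/ε₀.
E = 2k|λ_enc|/r = 2(8.99×10^9)(1.311e-4)/(0.137) = 1.72×10^7 N/C.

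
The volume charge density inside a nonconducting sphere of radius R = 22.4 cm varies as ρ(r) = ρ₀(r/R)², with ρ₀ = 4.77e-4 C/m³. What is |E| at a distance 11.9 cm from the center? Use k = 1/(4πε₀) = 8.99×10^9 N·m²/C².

E ≈ 3.62×10^5 N/C

By spherical symmetry E is radial; choose a Gaussian sphere of radius r = 11.9 cm (r < R).
Integrate the density: Q_enc = 4π ∫₀^r ρ₀(r'/R)^2 r'² dr' = 4πρ₀ r^5/(5·R²) = 5.702e-7 C.
Since E is radial and uniform over the Gaussian sphere, Φ = E·4πr² = Q_enc/ε₀.
E = k|Q_enc|/r² = (8.99×10^9)(5.702×10^-7)/(0.119)² = 3.62×10^5 N/C.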